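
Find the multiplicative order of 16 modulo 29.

7

The order of 16 must divide φ(29) = 29 − 1 = 28 = 2^2 · 7.
Divisors of 28: 1, 2, 4, 7, 14, 28.
Test each divisor d:
16^1 ≡ 16
16^2 ≡ 24
16^4 ≡ 25
16^7 ≡ 1
So ord_29(16) = 7.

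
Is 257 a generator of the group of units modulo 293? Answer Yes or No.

No

φ(293) = 293 − 1 = 292 = 2^2 · 73.
An element g generates (Z/293Z)^× iff g^(292/q) ≢ 1 (mod 293) for each prime q ∈ {2, 73}.
257^146 ≡ 1 (mod 293)  [q = 2: ≡ 1 ✗]
257^4 ≡ 140 (mod 293)  [q = 73: ≢ 1 ✓]
The check at q = 2 fails, so 257 generates a proper subgroup.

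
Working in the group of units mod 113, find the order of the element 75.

112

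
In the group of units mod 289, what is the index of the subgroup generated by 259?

4

By Lagrange's theorem, ord_289(259) divides φ(289) = φ(17^2) = 17·(17−1) = 272 = 2^4 · 17.
Divisors of 272: 1, 2, 4, 8, 16, 17, 34, 68, 136, 272.
Evaluate successive powers at the divisors of 272:
259^1 ≡ 259 (mod 289)
259^2 ≡ 33 (mod 289)
259^4 ≡ 222 (mod 289)
259^8 ≡ 154 (mod 289)
259^16 ≡ 18 (mod 289)
259^17 ≡ 38 (mod 289)
259^34 ≡ 288 (mod 289)
259^68 ≡ 1 (mod 289) ✓
So ord_289(259) = 68, hence |⟨259⟩| = 68.
Index = |(Z/289Z)^×| / |⟨259⟩| = 272 / 68 = 4.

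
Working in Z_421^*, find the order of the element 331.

420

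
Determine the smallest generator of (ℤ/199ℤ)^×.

3

φ(199) = 199 − 1 = 198 = 2 · 3^2 · 11.
Test candidates g = 2, 3, … against the prime factors q ∈ {2, 3, 11} of φ(199): g is a generator iff g^(198/q) ≢ 1 for every such q.
g = 2: 2^99 ≡ 1 — hits 1, so not a primitive root.
g = 3: 3^99 ≡ 198; 3^66 ≡ 106; 3^18 ≡ 125 — none is 1, so 3 is a primitive root.
The smallest primitive root modulo 199 is 3.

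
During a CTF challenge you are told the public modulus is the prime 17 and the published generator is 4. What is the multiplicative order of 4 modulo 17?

The order of 4 must divide φ(17) = 17 − 1 = 16 = 2^4.
Divisors of 16: 1, 2, 4, 8, 16.
Check 4^d mod 17 for each divisor in increasing order:
4^1 ≡ 4 (mod 17)
4^2 ≡ 16 (mod 17)
4^4 ≡ 1 (mod 17) ✓
Hence ord(4) = 4.

4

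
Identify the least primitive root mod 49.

3

φ(49) = φ(7^2) = 7·(7−1) = 42 = 2 · 3 · 7.
g is a primitive root iff g^(42/q) ≢ 1 (mod 49) for each prime q ∈ {2, 3, 7}.
g = 2: 2^21 ≡ 1 — hits 1, so not a primitive root.
g = 3: 3^21 ≡ 48; 3^14 ≡ 30; 3^6 ≡ 43 — none is 1, so 3 is a primitive root.
Hence the least primitive root of 49 is 3.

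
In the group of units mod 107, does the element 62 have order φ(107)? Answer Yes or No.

φ(107) = 107 − 1 = 106 = 2 · 53.
Test 62^(106/q) mod 107 for each prime factor q of 106:
62^53 ≡ 1 (mod 107)  [q = 2: ≡ 1 ✗]
62^2 ≡ 99 (mod 107)  [q = 53: ≢ 1 ✓]
Since 62^53 ≡ 1, the order of 62 divides 53 < 106, so 62 is not a primitive root.

No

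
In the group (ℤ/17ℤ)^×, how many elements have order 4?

φ(17) = 17 − 1 = 16 = 2^4.
(Z/17Z)^× is cyclic (|G| = 16); a cyclic group of order m has exactly φ(d) elements of each order d | m, and none otherwise.
4 = 2^2 divides 16, and φ(4) = 2.

2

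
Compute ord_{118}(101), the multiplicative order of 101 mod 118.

58

By Lagrange's theorem, ord_118(101) divides φ(118) = φ(2)·φ(59) = 1·58 = 58 = 2 · 29.
Divisors of 58: 1, 2, 29, 58.
Evaluate successive powers at the divisors of 58:
101^1 ≡ 101 (mod 118)
101^2 ≡ 53 (mod 118)
101^29 ≡ 117 (mod 118)
101^58 ≡ 1 (mod 118) ✓
So ord_118(101) = 58.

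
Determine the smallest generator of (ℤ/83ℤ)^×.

2

φ(83) = 83 − 1 = 82 = 2 · 41.
g is a primitive root iff g^(82/q) ≢ 1 (mod 83) for each prime q ∈ {2, 41}.
g = 2: 2^41 ≡ 82; 2^2 ≡ 4 — none is 1, so 2 is a primitive root.
So 2 is the smallest generator of (Z/83Z)^×.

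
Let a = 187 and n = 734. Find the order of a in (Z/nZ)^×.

183

ord(187) | φ(734) = φ(2)·φ(367) = 1·366 = 366 = 2 · 3 · 61.
Divisors of 366: 1, 2, 3, 6, 61, 122, 183, 366.
Test each divisor d:
187^1 ≡ 187 (mod 734)
187^2 ≡ 471 (mod 734)
187^3 ≡ 731 (mod 734)
187^6 ≡ 9 (mod 734)
187^61 ≡ 283 (mod 734)
187^122 ≡ 83 (mod 734)
187^183 ≡ 1 (mod 734) ✓
Therefore the multiplicative order of 187 modulo 734 is 183.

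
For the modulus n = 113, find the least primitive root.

3

φ(113) = 113 − 1 = 112 = 2^4 · 7.
g is a primitive root iff g^(112/q) ≢ 1 (mod 113) for each prime q ∈ {2, 7}.
g = 2: 2^56 ≡ 1 — hits 1, so not a primitive root.
g = 3: 3^56 ≡ 112; 3^16 ≡ 49 — none is 1, so 3 is a primitive root.
So 3 is the smallest generator of (Z/113Z)^×.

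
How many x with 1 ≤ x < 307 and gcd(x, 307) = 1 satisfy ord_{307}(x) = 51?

32

φ(307) = 307 − 1 = 306 = 2 · 3^2 · 17.
Since (Z/307Z)^× is cyclic of order 306, the number of elements of order d is φ(d) when d | 306 and 0 otherwise.
51 = 3 · 17 divides 306, and φ(51) = 32.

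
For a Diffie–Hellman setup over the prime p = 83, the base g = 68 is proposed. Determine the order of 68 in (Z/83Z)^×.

41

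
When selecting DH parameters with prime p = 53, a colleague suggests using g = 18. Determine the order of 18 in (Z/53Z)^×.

The order of 18 must divide φ(53) = 53 − 1 = 52 = 2^2 · 13.
Divisors of 52: 1, 2, 4, 13, 26, 52.
Compute 18^d (mod 53) for the divisors d until we hit 1:
18^1 ≡ 18 (mod 53)
18^2 ≡ 6 (mod 53)
18^4 ≡ 36 (mod 53)
18^13 ≡ 23 (mod 53)
18^26 ≡ 52 (mod 53)
18^52 ≡ 1 (mod 53) ✓
So ord_53(18) = 52.

52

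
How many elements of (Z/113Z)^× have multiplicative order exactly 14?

φ(113) = 113 − 1 = 112 = 2^4 · 7.
(Z/113Z)^× is cyclic (|G| = 112); a cyclic group of order m has exactly φ(d) elements of each order d | m, and none otherwise.
14 = 2 · 7 divides 112, and φ(14) = 6.

6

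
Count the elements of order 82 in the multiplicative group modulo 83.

φ(83) = 83 − 1 = 82 = 2 · 41.
(Z/83Z)^× is cyclic (|G| = 82); a cyclic group of order m has exactly φ(d) elements of each order d | m, and none otherwise.
82 = 2 · 41 divides 82, and φ(82) = 40.

40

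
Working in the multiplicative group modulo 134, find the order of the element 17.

By Lagrange's theorem, ord_134(17) divides φ(134) = φ(2)·φ(67) = 1·66 = 66 = 2 · 3 · 11.
Divisors of 66: 1, 2, 3, 6, 11, 22, 33, 66.
Test each divisor d:
17^1 ≡ 17 (mod 134)
17^2 ≡ 21 (mod 134)
17^3 ≡ 89 (mod 134)
17^6 ≡ 15 (mod 134)
17^11 ≡ 29 (mod 134)
17^22 ≡ 37 (mod 134)
17^33 ≡ 1 (mod 134) ✓
Hence ord(17) = 33.

33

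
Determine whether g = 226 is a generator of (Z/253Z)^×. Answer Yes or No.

No

253 = 11 · 23 is a product of two distinct odd primes, so (Z/253Z)^× ≅ (Z/11Z)^× × (Z/23Z)^× is not cyclic.
No primitive root modulo 253 exists; in particular 226 is not one.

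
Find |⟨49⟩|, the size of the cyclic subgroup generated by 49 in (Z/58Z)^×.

7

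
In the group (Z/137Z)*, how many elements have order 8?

4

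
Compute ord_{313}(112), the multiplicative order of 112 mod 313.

The order of 112 must divide φ(313) = 313 − 1 = 312 = 2^3 · 3 · 13.
Divisors of 312: 1, 2, 3, 4, 6, 8, 12, 13, 24, 26, 39, 52, 78, 104, 156, 312.
Test each divisor d:
112^1 ≡ 112 (mod 313)
112^2 ≡ 24 (mod 313)
112^3 ≡ 184 (mod 313)
112^4 ≡ 263 (mod 313)
112^6 ≡ 52 (mod 313)
112^8 ≡ 309 (mod 313)
112^12 ≡ 200 (mod 313)
112^13 ≡ 177 (mod 313)
112^24 ≡ 249 (mod 313)
112^26 ≡ 29 (mod 313)
112^39 ≡ 125 (mod 313)
112^52 ≡ 215 (mod 313)
112^78 ≡ 288 (mod 313)
112^104 ≡ 214 (mod 313)
112^156 ≡ 312 (mod 313)
112^312 ≡ 1 (mod 313) ✓
Hence ord(112) = 312.

312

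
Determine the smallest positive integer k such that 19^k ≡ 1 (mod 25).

ord(19) | φ(25) = φ(5^2) = 5·(5−1) = 20 = 2^2 · 5.
Divisors of 20: 1, 2, 4, 5, 10, 20.
Compute 19^d (mod 25) for the divisors d until we hit 1:
19^1 ≡ 19 (mod 25)
19^2 ≡ 11 (mod 25)
19^4 ≡ 21 (mod 25)
19^5 ≡ 24 (mod 25)
19^10 ≡ 1 (mod 25) ✓
Therefore the multiplicative order of 19 modulo 25 is 10.

10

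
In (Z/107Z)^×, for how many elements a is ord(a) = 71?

φ(107) = 107 − 1 = 106 = 2 · 53.
Since (Z/107Z)^× is cyclic of order 106, the number of elements of order d is φ(d) when d | 106 and 0 otherwise.
71 does not divide 106, so no element of (Z/107Z)^× has order 71.

0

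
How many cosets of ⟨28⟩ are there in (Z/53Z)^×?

4

The order of 28 must divide φ(53) = 53 − 1 = 52 = 2^2 · 13.
Divisors of 52: 1, 2, 4, 13, 26, 52.
Evaluate successive powers at the divisors of 52:
28^1 ≡ 28
28^2 ≡ 42
28^4 ≡ 15
28^13 ≡ 1
Thus |⟨28⟩| = ord(28) = 13.
[(Z/53Z)^× : ⟨28⟩] = 52/13 = 4.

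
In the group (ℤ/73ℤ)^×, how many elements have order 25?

0

φ(73) = 73 − 1 = 72 = 2^3 · 3^2.
(Z/73Z)^× is cyclic (|G| = 72); a cyclic group of order m has exactly φ(d) elements of each order d | m, and none otherwise.
Here 72 is not a multiple of 25, so there are no elements of order 25.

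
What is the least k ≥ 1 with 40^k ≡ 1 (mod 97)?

96

By Lagrange's theorem, ord_97(40) divides φ(97) = 97 − 1 = 96 = 2^5 · 3.
Divisors of 96: 1, 2, 3, 4, 6, 8, 12, 16, 24, 32, 48, 96.
Compute 40^d (mod 97) for the divisors d until we hit 1:
40^1 ≡ 40 (mod 97)
40^2 ≡ 48 (mod 97)
40^3 ≡ 77 (mod 97)
40^4 ≡ 73 (mod 97)
40^6 ≡ 12 (mod 97)
40^8 ≡ 91 (mod 97)
40^12 ≡ 47 (mod 97)
40^16 ≡ 36 (mod 97)
40^24 ≡ 75 (mod 97)
40^32 ≡ 35 (mod 97)
40^48 ≡ 96 (mod 97)
40^96 ≡ 1 (mod 97) ✓
So ord_97(40) = 96.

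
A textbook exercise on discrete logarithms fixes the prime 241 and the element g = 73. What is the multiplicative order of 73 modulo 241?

80

Since 73 ∈ (Z/241Z)^×, its order divides φ(241) = 241 − 1 = 240 = 2^4 · 3 · 5.
Divisors of 240: 1, 2, 3, 4, 5, 6, 8, 10, 12, 15, 16, 20, 24, 30, 40, 48, 60, 80, 120, 240.
Check 73^d mod 241 for each divisor in increasing order:
73^1 ≡ 73
73^2 ≡ 27
73^3 ≡ 43
73^4 ≡ 6
73^5 ≡ 197
73^6 ≡ 162
73^8 ≡ 36
73^10 ≡ 8
73^12 ≡ 216
73^15 ≡ 130
73^16 ≡ 91
73^20 ≡ 64
73^24 ≡ 143
73^30 ≡ 30
73^40 ≡ 240
73^48 ≡ 205
73^60 ≡ 177
73^80 ≡ 1
The smallest such exponent is 80, so the order of 73 is 80.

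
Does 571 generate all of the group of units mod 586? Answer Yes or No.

φ(586) = φ(2)·φ(293) = 1·292 = 292 = 2^2 · 73.
An element g generates (Z/586Z)^× iff g^(292/q) ≢ 1 (mod 586) for each prime q ∈ {2, 73}.
571^146 ≡ 1 (mod 586)  [q = 2: ≡ 1 ✗]
571^4 ≡ 229 (mod 586)  [q = 73: ≢ 1 ✓]
571^146 ≡ 1 shows ord(571) | 146, strictly less than φ(586); not a primitive root.

No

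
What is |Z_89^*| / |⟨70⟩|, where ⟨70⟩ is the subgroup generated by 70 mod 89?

Since 70 ∈ (Z/89Z)^×, its order divides φ(89) = 89 − 1 = 88 = 2^3 · 11.
Divisors of 88: 1, 2, 4, 8, 11, 22, 44, 88.
Check 70^d mod 89 for each divisor in increasing order:
70^1 ≡ 70 (mod 89)
70^2 ≡ 5 (mod 89)
70^4 ≡ 25 (mod 89)
70^8 ≡ 2 (mod 89)
70^11 ≡ 77 (mod 89)
70^22 ≡ 55 (mod 89)
70^44 ≡ 88 (mod 89)
70^88 ≡ 1 (mod 89) ✓
So ord_89(70) = 88, hence |⟨70⟩| = 88.
Index = |(Z/89Z)^×| / |⟨70⟩| = 88 / 88 = 1.

1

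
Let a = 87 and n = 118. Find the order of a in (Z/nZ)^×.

29

ord(87) | φ(118) = φ(2)·φ(59) = 1·58 = 58 = 2 · 29.
Divisors of 58: 1, 2, 29, 58.
Compute 87^d (mod 118) for the divisors d until we hit 1:
87^1 ≡ 87 (mod 118)
87^2 ≡ 17 (mod 118)
87^29 ≡ 1 (mod 118) ✓
The smallest such exponent is 29, so the order of 87 is 29.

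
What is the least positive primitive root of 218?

φ(218) = φ(2)·φ(109) = 1·108 = 108 = 2^2 · 3^3.
g is a primitive root iff g^(108/q) ≢ 1 (mod 218) for each prime q ∈ {2, 3}.
g = 2: gcd(2, 218) = 2 > 1, not a unit — skip.
g = 3: 3^54 ≡ 1 — hits 1, so not a primitive root.
g = 4: gcd(4, 218) = 2 > 1, not a unit — skip.
g = 5: 5^54 ≡ 1 — hits 1, so not a primitive root.
g = 6: gcd(6, 218) = 2 > 1, not a unit — skip.
g = 7: 7^54 ≡ 1 — hits 1, so not a primitive root.
g = 8: gcd(8, 218) = 2 > 1, not a unit — skip.
g = 9: 9^54 ≡ 1 — hits 1, so not a primitive root.
g = 10: gcd(10, 218) = 2 > 1, not a unit — skip.
g = 11: 11^54 ≡ 217; 11^36 ≡ 45 — none is 1, so 11 is a primitive root.
So 11 is the smallest generator of (Z/218Z)^×.

11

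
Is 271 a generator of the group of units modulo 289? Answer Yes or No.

φ(289) = φ(17^2) = 17·(17−1) = 272 = 2^4 · 17.
It suffices to check that the order of 271 is not a proper divisor of 272: compute 271^(272/q) for q ∈ {2, 17}.
271^136 ≡ 1 (mod 289)  [q = 2: ≡ 1 ✗]
271^16 ≡ 273 (mod 289)  [q = 17: ≢ 1 ✓]
The check at q = 2 fails, so 271 generates a proper subgroup.

No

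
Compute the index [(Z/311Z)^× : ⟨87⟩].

5

ord(87) | φ(311) = 311 − 1 = 310 = 2 · 5 · 31.
Divisors of 310: 1, 2, 5, 10, 31, 62, 155, 310.
Check 87^d mod 311 for each divisor in increasing order:
87^1 ≡ 87 (mod 311)
87^2 ≡ 105 (mod 311)
87^5 ≡ 51 (mod 311)
87^10 ≡ 113 (mod 311)
87^31 ≡ 310 (mod 311)
87^62 ≡ 1 (mod 311) ✓
Thus |⟨87⟩| = ord(87) = 62.
Index = |(Z/311Z)^×| / |⟨87⟩| = 310 / 62 = 5.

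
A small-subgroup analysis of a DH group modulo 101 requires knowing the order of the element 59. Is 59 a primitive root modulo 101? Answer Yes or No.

φ(101) = 101 − 1 = 100 = 2^2 · 5^2.
59 is a primitive root mod 101 iff 59^(φ(101)/q) ≢ 1 for every prime q | φ(101), i.e. q ∈ {2, 5}.
59^50 ≡ 100 (mod 101)  [q = 2: ≢ 1 ✓]
59^20 ≡ 84 (mod 101)  [q = 5: ≢ 1 ✓]
All checks pass, so 59 has order 100 and is a primitive root modulo 101.

Yes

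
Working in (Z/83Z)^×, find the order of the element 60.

82

Since 60 ∈ (Z/83Z)^×, its order divides φ(83) = 83 − 1 = 82 = 2 · 41.
Divisors of 82: 1, 2, 41, 82.
Compute 60^d (mod 83) for the divisors d until we hit 1:
60^1 ≡ 60 (mod 83)
60^2 ≡ 31 (mod 83)
60^41 ≡ 82 (mod 83)
60^82 ≡ 1 (mod 83) ✓
The smallest such exponent is 82, so the order of 60 is 82.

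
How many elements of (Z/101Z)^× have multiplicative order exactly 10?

φ(101) = 101 − 1 = 100 = 2^2 · 5^2.
(Z/101Z)^× is cyclic (|G| = 100); a cyclic group of order m has exactly φ(d) elements of each order d | m, and none otherwise.
10 = 2 · 5 divides 100, and φ(10) = 4.

4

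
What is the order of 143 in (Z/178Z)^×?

Since 143 ∈ (Z/178Z)^×, its order divides φ(178) = φ(2)·φ(89) = 1·88 = 88 = 2^3 · 11.
Divisors of 88: 1, 2, 4, 8, 11, 22, 44, 88.
Test each divisor d:
143^1 ≡ 143
143^2 ≡ 157
143^4 ≡ 85
143^8 ≡ 105
143^11 ≡ 101
143^22 ≡ 55
143^44 ≡ 177
143^88 ≡ 1
Hence ord(143) = 88.

88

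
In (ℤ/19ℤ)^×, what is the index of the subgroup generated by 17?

ord(17) | φ(19) = 19 − 1 = 18 = 2 · 3^2.
Divisors of 18: 1, 2, 3, 6, 9, 18.
Check 17^d mod 19 for each divisor in increasing order:
17^1 ≡ 17 (mod 19)
17^2 ≡ 4 (mod 19)
17^3 ≡ 11 (mod 19)
17^6 ≡ 7 (mod 19)
17^9 ≡ 1 (mod 19) ✓
So ord_19(17) = 9, hence |⟨17⟩| = 9.
[(Z/19Z)^× : ⟨17⟩] = 18/9 = 2.

2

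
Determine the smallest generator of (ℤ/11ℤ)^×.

2

φ(11) = 11 − 1 = 10 = 2 · 5.
g is a primitive root iff g^(10/q) ≢ 1 (mod 11) for each prime q ∈ {2, 5}.
g = 2: 2^5 ≡ 10; 2^2 ≡ 4 — none is 1, so 2 is a primitive root.
Hence the least primitive root of 11 is 2.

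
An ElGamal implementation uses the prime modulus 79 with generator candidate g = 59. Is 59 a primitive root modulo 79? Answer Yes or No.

Yes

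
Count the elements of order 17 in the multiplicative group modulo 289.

16

φ(289) = φ(17^2) = 17·(17−1) = 272 = 2^4 · 17.
In a cyclic group of order 272, there are φ(d) elements of order d for each divisor d of 272, and zero for non-divisors.
17 | 272, and φ(17) = 17 − 1 = 16.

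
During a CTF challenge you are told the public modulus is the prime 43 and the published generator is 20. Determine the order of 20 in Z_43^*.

By Lagrange's theorem, ord_43(20) divides φ(43) = 43 − 1 = 42 = 2 · 3 · 7.
Divisors of 42: 1, 2, 3, 6, 7, 14, 21, 42.
Test each divisor d:
20^1 ≡ 20 (mod 43)
20^2 ≡ 13 (mod 43)
20^3 ≡ 2 (mod 43)
20^6 ≡ 4 (mod 43)
20^7 ≡ 37 (mod 43)
20^14 ≡ 36 (mod 43)
20^21 ≡ 42 (mod 43)
20^42 ≡ 1 (mod 43) ✓
Therefore the multiplicative order of 20 modulo 43 is 42.

42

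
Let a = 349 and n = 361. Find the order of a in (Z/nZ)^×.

57

Since 349 ∈ (Z/361Z)^×, its order divides φ(361) = φ(19^2) = 19·(19−1) = 342 = 2 · 3^2 · 19.
Divisors of 342: 1, 2, 3, 6, 9, 18, 19, 38, 57, 114, 171, 342.
Check 349^d mod 361 for each divisor in increasing order:
349^1 ≡ 349 (mod 361)
349^2 ≡ 144 (mod 361)
349^3 ≡ 77 (mod 361)
349^6 ≡ 153 (mod 361)
349^9 ≡ 229 (mod 361)
349^18 ≡ 96 (mod 361)
349^19 ≡ 292 (mod 361)
349^38 ≡ 68 (mod 361)
349^57 ≡ 1 (mod 361) ✓
Therefore the multiplicative order of 349 modulo 361 is 57.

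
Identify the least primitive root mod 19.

φ(19) = 19 − 1 = 18 = 2 · 3^2.
g is a primitive root iff g^(18/q) ≢ 1 (mod 19) for each prime q ∈ {2, 3}.
g = 2: 2^9 ≡ 18; 2^6 ≡ 7 — none is 1, so 2 is a primitive root.
Hence the least primitive root of 19 is 2.

2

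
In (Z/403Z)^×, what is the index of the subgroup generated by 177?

6

ord(177) | φ(403) = φ(13·31) = (13−1)·(31−1) = 12·30 = 360 = 2^3 · 3^2 · 5.
Divisors of 360: 1, 2, 3, 4, 5, 6, 8, 9, 10, 12, 15, 18, 20, 24, 30, 36, 40, 45, 60, 72, 90, 120, 180, 360.
Test each divisor d:
177^1 ≡ 177 (mod 403)
177^2 ≡ 298 (mod 403)
177^3 ≡ 356 (mod 403)
177^4 ≡ 144 (mod 403)
177^5 ≡ 99 (mod 403)
177^6 ≡ 194 (mod 403)
177^8 ≡ 183 (mod 403)
177^9 ≡ 151 (mod 403)
177^10 ≡ 129 (mod 403)
177^12 ≡ 157 (mod 403)
177^15 ≡ 278 (mod 403)
177^18 ≡ 233 (mod 403)
177^20 ≡ 118 (mod 403)
177^24 ≡ 66 (mod 403)
177^30 ≡ 311 (mod 403)
177^36 ≡ 287 (mod 403)
177^40 ≡ 222 (mod 403)
177^45 ≡ 216 (mod 403)
177^60 ≡ 1 (mod 403) ✓
So ord_403(177) = 60, hence |⟨177⟩| = 60.
[(Z/403Z)^× : ⟨177⟩] = 360/60 = 6.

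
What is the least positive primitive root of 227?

φ(227) = 227 − 1 = 226 = 2 · 113.
Test candidates g = 2, 3, … against the prime factors q ∈ {2, 113} of φ(227): g is a generator iff g^(226/q) ≢ 1 for every such q.
g = 2: 2^113 ≡ 226; 2^2 ≡ 4 — none is 1, so 2 is a primitive root.
Hence the least primitive root of 227 is 2.

2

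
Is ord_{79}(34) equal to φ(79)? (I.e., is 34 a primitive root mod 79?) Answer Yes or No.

Yes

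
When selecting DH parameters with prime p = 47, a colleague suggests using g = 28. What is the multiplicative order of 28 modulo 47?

The order of 28 must divide φ(47) = 47 − 1 = 46 = 2 · 23.
Divisors of 46: 1, 2, 23, 46.
Test each divisor d:
28^1 ≡ 28 (mod 47)
28^2 ≡ 32 (mod 47)
28^23 ≡ 1 (mod 47) ✓
The smallest such exponent is 23, so the order of 28 is 23.

23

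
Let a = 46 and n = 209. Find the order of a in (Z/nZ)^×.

30

ord(46) | φ(209) = φ(11·19) = (11−1)·(19−1) = 10·18 = 180 = 2^2 · 3^2 · 5.
Divisors of 180: 1, 2, 3, 4, 5, 6, 9, 10, 12, 15, 18, 20, 30, 36, 45, 60, 90, 180.
Compute 46^d (mod 209) for the divisors d until we hit 1:
46^1 ≡ 46 (mod 209)
46^2 ≡ 26 (mod 209)
46^3 ≡ 151 (mod 209)
46^4 ≡ 49 (mod 209)
46^5 ≡ 164 (mod 209)
46^6 ≡ 20 (mod 209)
46^9 ≡ 94 (mod 209)
46^10 ≡ 144 (mod 209)
46^12 ≡ 191 (mod 209)
46^15 ≡ 208 (mod 209)
46^18 ≡ 58 (mod 209)
46^20 ≡ 45 (mod 209)
46^30 ≡ 1 (mod 209) ✓
So ord_209(46) = 30.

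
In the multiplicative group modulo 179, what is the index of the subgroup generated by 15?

2

Since 15 ∈ (Z/179Z)^×, its order divides φ(179) = 179 − 1 = 178 = 2 · 89.
Divisors of 178: 1, 2, 89, 178.
Evaluate successive powers at the divisors of 178:
15^1 ≡ 15 (mod 179)
15^2 ≡ 46 (mod 179)
15^89 ≡ 1 (mod 179) ✓
Thus |⟨15⟩| = ord(15) = 89.
Index = |(Z/179Z)^×| / |⟨15⟩| = 178 / 89 = 2.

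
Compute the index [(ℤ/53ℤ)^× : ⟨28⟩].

4

ord(28) | φ(53) = 53 − 1 = 52 = 2^2 · 13.
Divisors of 52: 1, 2, 4, 13, 26, 52.
Test each divisor d:
28^1 ≡ 28
28^2 ≡ 42
28^4 ≡ 15
28^13 ≡ 1
The order of 28 is 13, so the subgroup it generates has 13 elements.
[(Z/53Z)^× : ⟨28⟩] = 52/13 = 4.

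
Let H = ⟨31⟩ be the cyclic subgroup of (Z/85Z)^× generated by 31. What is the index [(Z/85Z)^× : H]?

ord(31) | φ(85) = φ(5·17) = (5−1)·(17−1) = 4·16 = 64 = 2^6.
Divisors of 64: 1, 2, 4, 8, 16, 32, 64.
Test each divisor d:
31^1 ≡ 31
31^2 ≡ 26
31^4 ≡ 81
31^8 ≡ 16
31^16 ≡ 1
Thus |⟨31⟩| = ord(31) = 16.
Index = |(Z/85Z)^×| / |⟨31⟩| = 64 / 16 = 4.

4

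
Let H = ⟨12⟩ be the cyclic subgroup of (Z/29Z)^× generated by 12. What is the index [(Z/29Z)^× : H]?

The order of 12 must divide φ(29) = 29 − 1 = 28 = 2^2 · 7.
Divisors of 28: 1, 2, 4, 7, 14, 28.
Evaluate successive powers at the divisors of 28:
12^1 ≡ 12 (mod 29)
12^2 ≡ 28 (mod 29)
12^4 ≡ 1 (mod 29) ✓
The order of 12 is 4, so the subgroup it generates has 4 elements.
Index = |(Z/29Z)^×| / |⟨12⟩| = 28 / 4 = 7.

7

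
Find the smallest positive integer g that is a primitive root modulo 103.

φ(103) = 103 − 1 = 102 = 2 · 3 · 17.
Test candidates g = 2, 3, … against the prime factors q ∈ {2, 3, 17} of φ(103): g is a generator iff g^(102/q) ≢ 1 for every such q.
g = 2: 2^51 ≡ 1 — hits 1, so not a primitive root.
g = 3: 3^51 ≡ 102; 3^34 ≡ 1 — hits 1, so not a primitive root.
g = 4: 4^51 ≡ 1 — hits 1, so not a primitive root.
g = 5: 5^51 ≡ 102; 5^34 ≡ 56; 5^6 ≡ 72 — none is 1, so 5 is a primitive root.
Hence the least primitive root of 103 is 5.

5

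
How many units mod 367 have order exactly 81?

φ(367) = 367 − 1 = 366 = 2 · 3 · 61.
(Z/367Z)^× is cyclic (|G| = 366); a cyclic group of order m has exactly φ(d) elements of each order d | m, and none otherwise.
Since 81 ∤ 366, the count is 0.

0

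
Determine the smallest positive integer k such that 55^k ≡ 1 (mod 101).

100

By Lagrange's theorem, ord_101(55) divides φ(101) = 101 − 1 = 100 = 2^2 · 5^2.
Divisors of 100: 1, 2, 4, 5, 10, 20, 25, 50, 100.
Evaluate successive powers at the divisors of 100:
55^1 ≡ 55
55^2 ≡ 96
55^4 ≡ 25
55^5 ≡ 62
55^10 ≡ 6
55^20 ≡ 36
55^25 ≡ 10
55^50 ≡ 100
55^100 ≡ 1
The smallest such exponent is 100, so the order of 55 is 100.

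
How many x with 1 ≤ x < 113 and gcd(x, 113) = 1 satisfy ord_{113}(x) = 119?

φ(113) = 113 − 1 = 112 = 2^4 · 7.
Since (Z/113Z)^× is cyclic of order 112, the number of elements of order d is φ(d) when d | 112 and 0 otherwise.
119 does not divide 112, so no element of (Z/113Z)^× has order 119.

0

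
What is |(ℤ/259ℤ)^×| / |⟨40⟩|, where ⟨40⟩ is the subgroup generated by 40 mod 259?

Since 40 ∈ (Z/259Z)^×, its order divides φ(259) = φ(7·37) = (7−1)·(37−1) = 6·36 = 216 = 2^3 · 3^3.
Divisors of 216: 1, 2, 3, 4, 6, 8, 9, 12, 18, 24, 27, 36, 54, 72, 108, 216.
Check 40^d mod 259 for each divisor in increasing order:
40^1 ≡ 40 (mod 259)
40^2 ≡ 46 (mod 259)
40^3 ≡ 27 (mod 259)
40^4 ≡ 44 (mod 259)
40^6 ≡ 211 (mod 259)
40^8 ≡ 123 (mod 259)
40^9 ≡ 258 (mod 259)
40^12 ≡ 232 (mod 259)
40^18 ≡ 1 (mod 259) ✓
So ord_259(40) = 18, hence |⟨40⟩| = 18.
[(Z/259Z)^× : ⟨40⟩] = 216/18 = 12.

12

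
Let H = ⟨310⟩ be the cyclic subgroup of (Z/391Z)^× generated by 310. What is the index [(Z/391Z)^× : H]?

8

ord(310) | φ(391) = φ(17·23) = (17−1)·(23−1) = 16·22 = 352 = 2^5 · 11.
Divisors of 352: 1, 2, 4, 8, 11, 16, 22, 32, 44, 88, 176, 352.
Evaluate successive powers at the divisors of 352:
310^1 ≡ 310
310^2 ≡ 305
310^4 ≡ 358
310^8 ≡ 307
310^11 ≡ 183
310^16 ≡ 18
310^22 ≡ 254
310^32 ≡ 324
310^44 ≡ 1
The order of 310 is 44, so the subgroup it generates has 44 elements.
Index = |(Z/391Z)^×| / |⟨310⟩| = 352 / 44 = 8.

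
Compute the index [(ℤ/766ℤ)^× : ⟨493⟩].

Since 493 ∈ (Z/766Z)^×, its order divides φ(766) = φ(2)·φ(383) = 1·382 = 382 = 2 · 191.
Divisors of 382: 1, 2, 191, 382.
Evaluate successive powers at the divisors of 382:
493^1 ≡ 493 (mod 766)
493^2 ≡ 227 (mod 766)
493^191 ≡ 1 (mod 766) ✓
The order of 493 is 191, so the subgroup it generates has 191 elements.
[(Z/766Z)^× : ⟨493⟩] = 382/191 = 2.

2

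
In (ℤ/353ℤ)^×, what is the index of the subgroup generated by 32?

4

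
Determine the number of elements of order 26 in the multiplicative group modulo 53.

12

φ(53) = 53 − 1 = 52 = 2^2 · 13.
(Z/53Z)^× is cyclic (|G| = 52); a cyclic group of order m has exactly φ(d) elements of each order d | m, and none otherwise.
26 = 2 · 13 divides 52, and φ(26) = 12.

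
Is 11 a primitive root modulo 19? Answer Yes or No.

No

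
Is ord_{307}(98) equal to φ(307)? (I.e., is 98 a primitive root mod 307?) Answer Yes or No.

Yes

φ(307) = 307 − 1 = 306 = 2 · 3^2 · 17.
An element g generates (Z/307Z)^× iff g^(306/q) ≢ 1 (mod 307) for each prime q ∈ {2, 3, 17}.
98^153 ≡ 306 (mod 307)  [q = 2: ≢ 1 ✓]
98^102 ≡ 289 (mod 307)  [q = 3: ≢ 1 ✓]
98^18 ≡ 114 (mod 307)  [q = 17: ≢ 1 ✓]
None equal 1, so ord_307(98) = 306: 98 is a primitive root.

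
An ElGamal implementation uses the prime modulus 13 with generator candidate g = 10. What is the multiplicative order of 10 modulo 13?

6

ord(10) | φ(13) = 13 − 1 = 12 = 2^2 · 3.
Divisors of 12: 1, 2, 3, 4, 6, 12.
Test each divisor d:
10^1 ≡ 10
10^2 ≡ 9
10^3 ≡ 12
10^4 ≡ 3
10^6 ≡ 1
So ord_13(10) = 6.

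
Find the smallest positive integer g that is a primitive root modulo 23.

5

φ(23) = 23 − 1 = 22 = 2 · 11.
g is a primitive root iff g^(22/q) ≢ 1 (mod 23) for each prime q ∈ {2, 11}.
g = 2: 2^11 ≡ 1 — hits 1, so not a primitive root.
g = 3: 3^11 ≡ 1 — hits 1, so not a primitive root.
g = 4: 4^11 ≡ 1 — hits 1, so not a primitive root.
g = 5: 5^11 ≡ 22; 5^2 ≡ 2 — none is 1, so 5 is a primitive root.
Hence the least primitive root of 23 is 5.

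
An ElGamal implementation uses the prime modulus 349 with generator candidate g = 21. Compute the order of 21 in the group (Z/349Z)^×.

The order of 21 must divide φ(349) = 349 − 1 = 348 = 2^2 · 3 · 29.
Divisors of 348: 1, 2, 3, 4, 6, 12, 29, 58, 87, 116, 174, 348.
Check 21^d mod 349 for each divisor in increasing order:
21^1 ≡ 21 (mod 349)
21^2 ≡ 92 (mod 349)
21^3 ≡ 187 (mod 349)
21^4 ≡ 88 (mod 349)
21^6 ≡ 69 (mod 349)
21^12 ≡ 224 (mod 349)
21^29 ≡ 136 (mod 349)
21^58 ≡ 348 (mod 349)
21^87 ≡ 213 (mod 349)
21^116 ≡ 1 (mod 349) ✓
Therefore the multiplicative order of 21 modulo 349 is 116.

116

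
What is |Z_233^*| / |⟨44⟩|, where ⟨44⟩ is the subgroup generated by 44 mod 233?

ord(44) | φ(233) = 233 − 1 = 232 = 2^3 · 29.
Divisors of 232: 1, 2, 4, 8, 29, 58, 116, 232.
Test each divisor d:
44^1 ≡ 44
44^2 ≡ 72
44^4 ≡ 58
44^8 ≡ 102
44^29 ≡ 12
44^58 ≡ 144
44^116 ≡ 232
44^232 ≡ 1
Thus |⟨44⟩| = ord(44) = 232.
Index = |(Z/233Z)^×| / |⟨44⟩| = 232 / 232 = 1.

1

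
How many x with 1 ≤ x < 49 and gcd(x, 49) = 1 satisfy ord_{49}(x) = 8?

0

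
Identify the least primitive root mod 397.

φ(397) = 397 − 1 = 396 = 2^2 · 3^2 · 11.
g is a primitive root iff g^(396/q) ≢ 1 (mod 397) for each prime q ∈ {2, 3, 11}.
g = 2: 2^198 ≡ 396; 2^132 ≡ 1 — hits 1, so not a primitive root.
g = 3: 3^198 ≡ 1 — hits 1, so not a primitive root.
g = 4: 4^198 ≡ 1 — hits 1, so not a primitive root.
g = 5: 5^198 ≡ 396; 5^132 ≡ 362; 5^36 ≡ 290 — none is 1, so 5 is a primitive root.
Hence the least primitive root of 397 is 5.

5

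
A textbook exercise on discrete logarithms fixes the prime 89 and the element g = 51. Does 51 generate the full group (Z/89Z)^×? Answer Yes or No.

Yes

φ(89) = 89 − 1 = 88 = 2^3 · 11.
An element g generates (Z/89Z)^× iff g^(88/q) ≢ 1 (mod 89) for each prime q ∈ {2, 11}.
51^44 ≡ 88 (mod 89)  [q = 2: ≢ 1 ✓]
51^8 ≡ 67 (mod 89)  [q = 11: ≢ 1 ✓]
Every test exponent gives a nontrivial residue, hence 51 generates the full group.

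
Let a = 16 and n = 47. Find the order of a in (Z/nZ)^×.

23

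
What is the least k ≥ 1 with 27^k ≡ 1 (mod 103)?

Since 27 ∈ (Z/103Z)^×, its order divides φ(103) = 103 − 1 = 102 = 2 · 3 · 17.
Divisors of 102: 1, 2, 3, 6, 17, 34, 51, 102.
Compute 27^d (mod 103) for the divisors d until we hit 1:
27^1 ≡ 27 (mod 103)
27^2 ≡ 8 (mod 103)
27^3 ≡ 10 (mod 103)
27^6 ≡ 100 (mod 103)
27^17 ≡ 102 (mod 103)
27^34 ≡ 1 (mod 103) ✓
Therefore the multiplicative order of 27 modulo 103 is 34.

34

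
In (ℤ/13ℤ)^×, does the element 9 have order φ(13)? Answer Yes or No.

φ(13) = 13 − 1 = 12 = 2^2 · 3.
An element g generates (Z/13Z)^× iff g^(12/q) ≢ 1 (mod 13) for each prime q ∈ {2, 3}.
9^6 ≡ 1 (mod 13)  [q = 2: ≡ 1 ✗]
9^4 ≡ 9 (mod 13)  [q = 3: ≢ 1 ✓]
9^6 ≡ 1 shows ord(9) | 6, strictly less than φ(13); not a primitive root.

No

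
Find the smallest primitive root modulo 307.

5

φ(307) = 307 − 1 = 306 = 2 · 3^2 · 17.
Test candidates g = 2, 3, … against the prime factors q ∈ {2, 3, 17} of φ(307): g is a generator iff g^(306/q) ≢ 1 for every such q.
g = 2: 2^153 ≡ 306; 2^102 ≡ 1 — hits 1, so not a primitive root.
g = 3: 3^153 ≡ 306; 3^102 ≡ 1 — hits 1, so not a primitive root.
g = 4: 4^153 ≡ 1 — hits 1, so not a primitive root.
g = 5: 5^153 ≡ 306; 5^102 ≡ 289; 5^18 ≡ 81 — none is 1, so 5 is a primitive root.
The smallest primitive root modulo 307 is 5.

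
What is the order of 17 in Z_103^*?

51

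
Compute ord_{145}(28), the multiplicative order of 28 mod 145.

4

By Lagrange's theorem, ord_145(28) divides φ(145) = φ(5·29) = (5−1)·(29−1) = 4·28 = 112 = 2^4 · 7.
Divisors of 112: 1, 2, 4, 7, 8, 14, 16, 28, 56, 112.
Evaluate successive powers at the divisors of 112:
28^1 ≡ 28
28^2 ≡ 59
28^4 ≡ 1
Therefore the multiplicative order of 28 modulo 145 is 4.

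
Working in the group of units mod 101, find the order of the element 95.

ord(95) | φ(101) = 101 − 1 = 100 = 2^2 · 5^2.
Divisors of 100: 1, 2, 4, 5, 10, 20, 25, 50, 100.
Evaluate successive powers at the divisors of 100:
95^1 ≡ 95 (mod 101)
95^2 ≡ 36 (mod 101)
95^4 ≡ 84 (mod 101)
95^5 ≡ 1 (mod 101) ✓
Therefore the multiplicative order of 95 modulo 101 is 5.

5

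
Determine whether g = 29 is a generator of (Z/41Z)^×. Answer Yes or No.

φ(41) = 41 − 1 = 40 = 2^3 · 5.
29 is a primitive root mod 41 iff 29^(φ(41)/q) ≢ 1 for every prime q | φ(41), i.e. q ∈ {2, 5}.
29^20 ≡ 40 (mod 41)  [q = 2: ≢ 1 ✓]
29^8 ≡ 18 (mod 41)  [q = 5: ≢ 1 ✓]
None equal 1, so ord_41(29) = 40: 29 is a primitive root.

Yes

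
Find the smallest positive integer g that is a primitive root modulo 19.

φ(19) = 19 − 1 = 18 = 2 · 3^2.
g is a primitive root iff g^(18/q) ≢ 1 (mod 19) for each prime q ∈ {2, 3}.
g = 2: 2^9 ≡ 18; 2^6 ≡ 7 — none is 1, so 2 is a primitive root.
So 2 is the smallest generator of (Z/19Z)^×.

2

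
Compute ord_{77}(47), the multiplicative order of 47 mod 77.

30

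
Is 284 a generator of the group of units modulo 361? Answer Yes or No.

No

φ(361) = φ(19^2) = 19·(19−1) = 342 = 2 · 3^2 · 19.
284 is a primitive root mod 361 iff 284^(φ(361)/q) ≢ 1 for every prime q | φ(361), i.e. q ∈ {2, 3, 19}.
284^171 ≡ 360 (mod 361)  [q = 2: ≢ 1 ✓]
284^114 ≡ 1 (mod 361)  [q = 3: ≡ 1 ✗]
284^18 ≡ 286 (mod 361)  [q = 19: ≢ 1 ✓]
Since 284^114 ≡ 1, the order of 284 divides 114 < 342, so 284 is not a primitive root.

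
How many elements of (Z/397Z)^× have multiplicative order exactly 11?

φ(397) = 397 − 1 = 396 = 2^2 · 3^2 · 11.
In a cyclic group of order 396, there are φ(d) elements of order d for each divisor d of 396, and zero for non-divisors.
11 | 396, and φ(11) = 11 − 1 = 10.

10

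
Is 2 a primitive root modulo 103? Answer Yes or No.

No

φ(103) = 103 − 1 = 102 = 2 · 3 · 17.
Test 2^(102/q) mod 103 for each prime factor q of 102:
2^51 ≡ 1 (mod 103)  [q = 2: ≡ 1 ✗]
2^34 ≡ 46 (mod 103)  [q = 3: ≢ 1 ✓]
2^6 ≡ 64 (mod 103)  [q = 17: ≢ 1 ✓]
The check at q = 2 fails, so 2 generates a proper subgroup.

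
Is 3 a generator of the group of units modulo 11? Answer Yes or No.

No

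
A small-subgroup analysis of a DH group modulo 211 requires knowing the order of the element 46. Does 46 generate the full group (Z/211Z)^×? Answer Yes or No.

φ(211) = 211 − 1 = 210 = 2 · 3 · 5 · 7.
An element g generates (Z/211Z)^× iff g^(210/q) ≢ 1 (mod 211) for each prime q ∈ {2, 3, 5, 7}.
46^105 ≡ 1 (mod 211)  [q = 2: ≡ 1 ✗]
46^70 ≡ 196 (mod 211)  [q = 3: ≢ 1 ✓]
46^42 ≡ 55 (mod 211)  [q = 5: ≢ 1 ✓]
46^30 ≡ 171 (mod 211)  [q = 7: ≢ 1 ✓]
Since 46^105 ≡ 1, the order of 46 divides 105 < 210, so 46 is not a primitive root.

No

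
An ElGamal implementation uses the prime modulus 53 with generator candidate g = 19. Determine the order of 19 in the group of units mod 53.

52

Since 19 ∈ (Z/53Z)^×, its order divides φ(53) = 53 − 1 = 52 = 2^2 · 13.
Divisors of 52: 1, 2, 4, 13, 26, 52.
Evaluate successive powers at the divisors of 52:
19^1 ≡ 19 (mod 53)
19^2 ≡ 43 (mod 53)
19^4 ≡ 47 (mod 53)
19^13 ≡ 30 (mod 53)
19^26 ≡ 52 (mod 53)
19^52 ≡ 1 (mod 53) ✓
So ord_53(19) = 52.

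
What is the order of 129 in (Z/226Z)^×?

Since 129 ∈ (Z/226Z)^×, its order divides φ(226) = φ(2)·φ(113) = 1·112 = 112 = 2^4 · 7.
Divisors of 112: 1, 2, 4, 7, 8, 14, 16, 28, 56, 112.
Test each divisor d:
129^1 ≡ 129 (mod 226)
129^2 ≡ 143 (mod 226)
129^4 ≡ 109 (mod 226)
129^7 ≡ 1 (mod 226) ✓
The smallest such exponent is 7, so the order of 129 is 7.

7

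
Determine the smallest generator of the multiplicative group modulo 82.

φ(82) = φ(2)·φ(41) = 1·40 = 40 = 2^3 · 5.
g is a primitive root iff g^(40/q) ≢ 1 (mod 82) for each prime q ∈ {2, 5}.
g = 2: gcd(2, 82) = 2 > 1, not a unit — skip.
g = 3: 3^20 ≡ 81; 3^8 ≡ 1 — hits 1, so not a primitive root.
g = 4: gcd(4, 82) = 2 > 1, not a unit — skip.
g = 5: 5^20 ≡ 1 — hits 1, so not a primitive root.
g = 6: gcd(6, 82) = 2 > 1, not a unit — skip.
g = 7: 7^20 ≡ 81; 7^8 ≡ 37 — none is 1, so 7 is a primitive root.
Hence the least primitive root of 82 is 7.

7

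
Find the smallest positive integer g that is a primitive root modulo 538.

3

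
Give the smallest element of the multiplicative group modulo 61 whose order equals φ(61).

2

φ(61) = 61 − 1 = 60 = 2^2 · 3 · 5.
Test candidates g = 2, 3, … against the prime factors q ∈ {2, 3, 5} of φ(61): g is a generator iff g^(60/q) ≢ 1 for every such q.
g = 2: 2^30 ≡ 60; 2^20 ≡ 47; 2^12 ≡ 9 — none is 1, so 2 is a primitive root.
The smallest primitive root modulo 61 is 2.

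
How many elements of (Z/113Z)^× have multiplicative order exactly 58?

0

φ(113) = 113 − 1 = 112 = 2^4 · 7.
In a cyclic group of order 112, there are φ(d) elements of order d for each divisor d of 112, and zero for non-divisors.
Here 112 is not a multiple of 58, so there are no elements of order 58.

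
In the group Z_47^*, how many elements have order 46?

22

φ(47) = 47 − 1 = 46 = 2 · 23.
(Z/47Z)^× is cyclic (|G| = 46); a cyclic group of order m has exactly φ(d) elements of each order d | m, and none otherwise.
46 = 2 · 23 divides 46, and φ(46) = 22.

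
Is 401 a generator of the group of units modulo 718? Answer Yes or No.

Yes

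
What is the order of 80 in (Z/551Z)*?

By Lagrange's theorem, ord_551(80) divides φ(551) = φ(19·29) = (19−1)·(29−1) = 18·28 = 504 = 2^3 · 3^2 · 7.
Divisors of 504: 1, 2, 3, 4, 6, 7, 8, 9, 12, 14, 18, 21, 24, 28, 36, 42, 56, 63, 72, 84, 126, 168, 252, 504.
Check 80^d mod 551 for each divisor in increasing order:
80^1 ≡ 80 (mod 551)
80^2 ≡ 339 (mod 551)
80^3 ≡ 121 (mod 551)
80^4 ≡ 313 (mod 551)
80^6 ≡ 315 (mod 551)
80^7 ≡ 405 (mod 551)
80^8 ≡ 442 (mod 551)
80^9 ≡ 96 (mod 551)
80^12 ≡ 45 (mod 551)
80^14 ≡ 378 (mod 551)
80^18 ≡ 400 (mod 551)
80^21 ≡ 463 (mod 551)
80^24 ≡ 372 (mod 551)
80^28 ≡ 175 (mod 551)
80^36 ≡ 210 (mod 551)
80^42 ≡ 30 (mod 551)
80^56 ≡ 320 (mod 551)
80^63 ≡ 115 (mod 551)
80^72 ≡ 20 (mod 551)
80^84 ≡ 349 (mod 551)
80^126 ≡ 1 (mod 551) ✓
The smallest such exponent is 126, so the order of 80 is 126.

126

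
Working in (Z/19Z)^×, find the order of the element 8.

6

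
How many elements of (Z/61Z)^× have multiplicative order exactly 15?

8

φ(61) = 61 − 1 = 60 = 2^2 · 3 · 5.
(Z/61Z)^× is cyclic (|G| = 60); a cyclic group of order m has exactly φ(d) elements of each order d | m, and none otherwise.
15 = 3 · 5 divides 60, and φ(15) = 8.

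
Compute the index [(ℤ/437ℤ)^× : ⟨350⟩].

6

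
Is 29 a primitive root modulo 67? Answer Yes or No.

No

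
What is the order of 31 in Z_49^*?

6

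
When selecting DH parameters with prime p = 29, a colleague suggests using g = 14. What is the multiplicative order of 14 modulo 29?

Since 14 ∈ (Z/29Z)^×, its order divides φ(29) = 29 − 1 = 28 = 2^2 · 7.
Divisors of 28: 1, 2, 4, 7, 14, 28.
Evaluate successive powers at the divisors of 28:
14^1 ≡ 14 (mod 29)
14^2 ≡ 22 (mod 29)
14^4 ≡ 20 (mod 29)
14^7 ≡ 12 (mod 29)
14^14 ≡ 28 (mod 29)
14^28 ≡ 1 (mod 29) ✓
The smallest such exponent is 28, so the order of 14 is 28.

28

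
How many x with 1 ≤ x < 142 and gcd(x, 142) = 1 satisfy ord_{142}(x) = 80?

φ(142) = φ(2)·φ(71) = 1·70 = 70 = 2 · 5 · 7.
Since (Z/142Z)^× is cyclic of order 70, the number of elements of order d is φ(d) when d | 70 and 0 otherwise.
Here 70 is not a multiple of 80, so there are no elements of order 80.

0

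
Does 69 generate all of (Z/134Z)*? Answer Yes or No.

Yes

φ(134) = φ(2)·φ(67) = 1·66 = 66 = 2 · 3 · 11.
An element g generates (Z/134Z)^× iff g^(66/q) ≢ 1 (mod 134) for each prime q ∈ {2, 3, 11}.
69^33 ≡ 133 (mod 134)  [q = 2: ≢ 1 ✓]
69^22 ≡ 37 (mod 134)  [q = 3: ≢ 1 ✓]
69^6 ≡ 131 (mod 134)  [q = 11: ≢ 1 ✓]
None equal 1, so ord_134(69) = 66: 69 is a primitive root.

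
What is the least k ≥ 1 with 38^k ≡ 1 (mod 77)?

The order of 38 must divide φ(77) = φ(7·11) = (7−1)·(11−1) = 6·10 = 60 = 2^2 · 3 · 5.
Divisors of 60: 1, 2, 3, 4, 5, 6, 10, 12, 15, 20, 30, 60.
Compute 38^d (mod 77) for the divisors d until we hit 1:
38^1 ≡ 38 (mod 77)
38^2 ≡ 58 (mod 77)
38^3 ≡ 48 (mod 77)
38^4 ≡ 53 (mod 77)
38^5 ≡ 12 (mod 77)
38^6 ≡ 71 (mod 77)
38^10 ≡ 67 (mod 77)
38^12 ≡ 36 (mod 77)
38^15 ≡ 34 (mod 77)
38^20 ≡ 23 (mod 77)
38^30 ≡ 1 (mod 77) ✓
Hence ord(38) = 30.

30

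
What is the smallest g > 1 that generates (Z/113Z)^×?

φ(113) = 113 − 1 = 112 = 2^4 · 7.
Test candidates g = 2, 3, … against the prime factors q ∈ {2, 7} of φ(113): g is a generator iff g^(112/q) ≢ 1 for every such q.
g = 2: 2^56 ≡ 1 — hits 1, so not a primitive root.
g = 3: 3^56 ≡ 112; 3^16 ≡ 49 — none is 1, so 3 is a primitive root.
The smallest primitive root modulo 113 is 3.

3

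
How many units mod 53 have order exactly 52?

24

φ(53) = 53 − 1 = 52 = 2^2 · 13.
In a cyclic group of order 52, there are φ(d) elements of order d for each divisor d of 52, and zero for non-divisors.
52 = 2^2 · 13 divides 52, and φ(52) = 24.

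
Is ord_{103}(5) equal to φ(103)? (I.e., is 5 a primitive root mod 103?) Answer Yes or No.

φ(103) = 103 − 1 = 102 = 2 · 3 · 17.
5 is a primitive root mod 103 iff 5^(φ(103)/q) ≢ 1 for every prime q | φ(103), i.e. q ∈ {2, 3, 17}.
5^51 ≡ 102 (mod 103)  [q = 2: ≢ 1 ✓]
5^34 ≡ 56 (mod 103)  [q = 3: ≢ 1 ✓]
5^6 ≡ 72 (mod 103)  [q = 17: ≢ 1 ✓]
None equal 1, so ord_103(5) = 102: 5 is a primitive root.

Yes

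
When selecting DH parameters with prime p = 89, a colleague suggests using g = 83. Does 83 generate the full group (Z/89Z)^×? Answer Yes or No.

φ(89) = 89 − 1 = 88 = 2^3 · 11.
Test 83^(88/q) mod 89 for each prime factor q of 88:
83^44 ≡ 88 (mod 89)  [q = 2: ≢ 1 ✓]
83^8 ≡ 8 (mod 89)  [q = 11: ≢ 1 ✓]
All checks pass, so 83 has order 88 and is a primitive root modulo 89.

Yes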